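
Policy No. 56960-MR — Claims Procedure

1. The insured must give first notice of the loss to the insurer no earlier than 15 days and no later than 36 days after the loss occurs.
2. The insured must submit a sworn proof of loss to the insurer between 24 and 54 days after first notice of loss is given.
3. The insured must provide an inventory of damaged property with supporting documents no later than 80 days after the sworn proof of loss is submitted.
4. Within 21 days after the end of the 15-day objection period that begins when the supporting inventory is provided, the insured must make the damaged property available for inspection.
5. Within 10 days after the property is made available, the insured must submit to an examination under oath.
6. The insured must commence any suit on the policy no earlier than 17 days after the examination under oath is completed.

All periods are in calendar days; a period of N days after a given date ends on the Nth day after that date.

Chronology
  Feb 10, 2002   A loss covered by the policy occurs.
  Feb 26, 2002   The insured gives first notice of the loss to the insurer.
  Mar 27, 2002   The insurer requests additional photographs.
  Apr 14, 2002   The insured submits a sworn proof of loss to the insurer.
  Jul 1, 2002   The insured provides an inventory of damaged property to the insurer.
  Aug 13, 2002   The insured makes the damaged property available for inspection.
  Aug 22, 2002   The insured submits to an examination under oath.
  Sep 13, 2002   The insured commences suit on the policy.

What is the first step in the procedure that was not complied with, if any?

(1) the permitted window runs from Feb 10, 2002 + 15 = Feb 25, 2002 to Feb 10, 2002 + 36 = Mar 18, 2002; done Feb 26, 2002, which is between those dates.
(2) the permitted window runs from Feb 26, 2002 + 24 = Mar 22, 2002 to Feb 26, 2002 + 54 = Apr 21, 2002; done Apr 14, 2002, which is between those dates.
(3) due by Apr 14, 2002 + 80 days = Jul 3, 2002; done Jul 1, 2002 — timely.
(4) due by Jul 16, 2002 + 21 days = Aug 6, 2002; not done until Aug 13, 2002, 7 days after the deadline.
The procedure was therefore not followed at step 4.

Step 4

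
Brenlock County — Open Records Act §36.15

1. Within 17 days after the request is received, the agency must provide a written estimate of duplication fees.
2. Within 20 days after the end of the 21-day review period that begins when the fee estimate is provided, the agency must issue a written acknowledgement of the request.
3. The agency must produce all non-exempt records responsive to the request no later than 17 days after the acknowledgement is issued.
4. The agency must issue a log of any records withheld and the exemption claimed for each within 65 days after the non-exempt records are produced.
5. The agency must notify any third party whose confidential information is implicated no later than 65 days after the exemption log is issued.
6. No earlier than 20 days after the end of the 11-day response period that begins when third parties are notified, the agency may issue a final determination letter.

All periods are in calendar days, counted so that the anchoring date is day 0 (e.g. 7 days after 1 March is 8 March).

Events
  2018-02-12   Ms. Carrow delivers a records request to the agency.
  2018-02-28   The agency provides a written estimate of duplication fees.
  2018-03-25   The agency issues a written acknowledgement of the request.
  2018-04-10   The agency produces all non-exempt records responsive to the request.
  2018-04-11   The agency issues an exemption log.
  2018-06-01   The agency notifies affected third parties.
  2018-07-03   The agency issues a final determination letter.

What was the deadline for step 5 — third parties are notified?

2018-06-15

Step 5 runs from 2018-04-11, when the exemption log is issued. 65 days after 2018-04-11 is 2018-06-15.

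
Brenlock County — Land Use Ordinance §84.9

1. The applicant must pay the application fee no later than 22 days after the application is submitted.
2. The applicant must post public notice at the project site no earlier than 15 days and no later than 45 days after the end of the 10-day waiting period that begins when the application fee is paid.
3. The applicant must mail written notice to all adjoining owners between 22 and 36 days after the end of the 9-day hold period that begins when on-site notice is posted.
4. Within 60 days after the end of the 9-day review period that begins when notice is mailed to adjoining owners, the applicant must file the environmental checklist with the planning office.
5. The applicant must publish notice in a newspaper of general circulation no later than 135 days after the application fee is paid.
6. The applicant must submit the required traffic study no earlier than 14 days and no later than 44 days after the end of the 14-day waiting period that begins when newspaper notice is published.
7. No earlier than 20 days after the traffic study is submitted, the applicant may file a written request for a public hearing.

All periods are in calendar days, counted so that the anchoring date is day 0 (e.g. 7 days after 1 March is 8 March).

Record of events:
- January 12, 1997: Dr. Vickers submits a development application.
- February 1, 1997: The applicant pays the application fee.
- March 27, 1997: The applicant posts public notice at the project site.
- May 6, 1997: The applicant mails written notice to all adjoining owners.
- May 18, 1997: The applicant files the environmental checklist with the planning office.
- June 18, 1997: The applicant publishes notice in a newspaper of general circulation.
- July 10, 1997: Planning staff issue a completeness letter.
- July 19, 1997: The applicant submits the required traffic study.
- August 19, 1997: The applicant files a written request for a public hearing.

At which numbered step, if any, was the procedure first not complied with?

Step 1: 22 days after January 12, 1997 (when the application is submitted) is February 3, 1997; done February 1, 1997 — timely.
Step 2: the window is 15–45 days after February 11, 1997 (end of the 10-day waiting period, which began when the application fee is paid on February 1, 1997), so February 26, 1997 through March 28, 1997; done March 27, 1997, which is between those dates.
Step 3: the window is 22–36 days after April 5, 1997 (end of the 9-day hold period, which began when on-site notice is posted on March 27, 1997), so April 27, 1997 through May 11, 1997; May 6, 1997 falls inside that range.
Step 4: 60 days after May 15, 1997 (end of the 9-day review period, which began when notice is mailed to adjoining owners on May 6, 1997) is July 14, 1997; May 18, 1997 is within that limit.
Step 5: 135 days after February 1, 1997 (when the application fee is paid) is June 16, 1997; June 18, 1997 misses that deadline by 2 days.
No need to go further; step 5 was not satisfied.

Step 5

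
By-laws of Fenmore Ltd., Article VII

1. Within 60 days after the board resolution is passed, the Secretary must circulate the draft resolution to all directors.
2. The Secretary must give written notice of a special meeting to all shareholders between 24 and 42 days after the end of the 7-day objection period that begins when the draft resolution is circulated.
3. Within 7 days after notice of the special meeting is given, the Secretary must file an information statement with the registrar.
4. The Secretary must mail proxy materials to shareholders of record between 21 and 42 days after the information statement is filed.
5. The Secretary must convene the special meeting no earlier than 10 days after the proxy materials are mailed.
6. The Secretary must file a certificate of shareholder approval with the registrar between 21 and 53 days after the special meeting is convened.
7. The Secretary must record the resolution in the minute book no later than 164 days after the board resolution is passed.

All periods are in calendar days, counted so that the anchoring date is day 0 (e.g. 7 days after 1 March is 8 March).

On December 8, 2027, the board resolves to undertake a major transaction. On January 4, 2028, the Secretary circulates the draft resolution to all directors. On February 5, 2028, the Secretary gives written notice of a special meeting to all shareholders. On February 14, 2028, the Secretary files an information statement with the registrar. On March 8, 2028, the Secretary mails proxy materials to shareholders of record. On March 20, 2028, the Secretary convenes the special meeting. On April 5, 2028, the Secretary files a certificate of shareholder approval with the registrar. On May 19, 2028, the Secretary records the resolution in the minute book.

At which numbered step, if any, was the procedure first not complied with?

Step 3

Step 1 — counting 60 days from December 8, 2027 (when the board resolution is passed) gives a deadline of February 6, 2028; completed January 4, 2028, before the deadline.
Step 2 — 24 and 42 days from January 11, 2028 (end of the 7-day objection period, which began when the draft resolution is circulated on January 4, 2028) are February 4, 2028 and February 22, 2028 respectively; February 5, 2028 falls inside that range.
Step 3 — counting 7 days from February 5, 2028 (when notice of the special meeting is given) gives a deadline of February 12, 2028; February 14, 2028 misses that deadline by 2 days.
Later steps need not be reached.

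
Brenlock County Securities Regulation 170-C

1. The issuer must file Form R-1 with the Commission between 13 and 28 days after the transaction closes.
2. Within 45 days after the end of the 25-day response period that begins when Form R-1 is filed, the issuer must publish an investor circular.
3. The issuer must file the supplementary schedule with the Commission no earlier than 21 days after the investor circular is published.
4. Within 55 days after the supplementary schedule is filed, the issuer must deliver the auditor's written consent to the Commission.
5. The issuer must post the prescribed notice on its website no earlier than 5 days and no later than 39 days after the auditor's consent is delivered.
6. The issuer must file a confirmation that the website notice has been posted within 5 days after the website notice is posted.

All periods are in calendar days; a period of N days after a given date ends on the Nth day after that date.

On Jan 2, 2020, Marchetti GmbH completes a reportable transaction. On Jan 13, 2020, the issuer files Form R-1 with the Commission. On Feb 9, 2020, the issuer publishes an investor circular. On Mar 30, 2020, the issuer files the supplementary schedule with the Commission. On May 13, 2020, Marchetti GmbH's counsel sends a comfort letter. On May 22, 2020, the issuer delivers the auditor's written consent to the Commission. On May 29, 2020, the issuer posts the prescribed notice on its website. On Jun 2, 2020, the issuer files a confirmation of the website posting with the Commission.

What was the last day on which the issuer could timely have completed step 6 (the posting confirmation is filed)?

Jun 3, 2020

Step 6 runs from May 29, 2020, when the website notice is posted. 5 days after May 29, 2020 is Jun 3, 2020.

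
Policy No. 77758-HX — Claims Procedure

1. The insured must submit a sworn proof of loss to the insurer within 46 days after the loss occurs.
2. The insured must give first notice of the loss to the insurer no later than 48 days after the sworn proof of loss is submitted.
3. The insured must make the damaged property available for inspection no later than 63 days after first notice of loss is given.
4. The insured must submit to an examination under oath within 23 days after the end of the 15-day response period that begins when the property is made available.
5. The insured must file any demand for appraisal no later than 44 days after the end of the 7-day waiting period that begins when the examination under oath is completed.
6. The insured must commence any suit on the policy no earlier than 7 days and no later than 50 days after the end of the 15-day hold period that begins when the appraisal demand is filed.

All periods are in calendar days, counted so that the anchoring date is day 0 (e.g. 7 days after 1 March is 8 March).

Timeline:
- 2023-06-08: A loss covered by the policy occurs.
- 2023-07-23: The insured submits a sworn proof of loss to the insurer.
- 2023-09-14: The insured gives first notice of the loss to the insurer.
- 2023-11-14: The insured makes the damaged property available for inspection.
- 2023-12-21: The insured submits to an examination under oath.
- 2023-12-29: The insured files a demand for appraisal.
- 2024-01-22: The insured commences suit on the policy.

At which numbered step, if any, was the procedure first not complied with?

Step 2

Step 1 — counting 46 days from 2023-06-08 (when the loss occurs) gives a deadline of 2023-07-24; 2023-07-23 is within that limit.
Step 2 — counting 48 days from 2023-07-23 (when the sworn proof of loss is submitted) gives a deadline of 2023-09-09; 2023-09-14 misses that deadline by 5 days.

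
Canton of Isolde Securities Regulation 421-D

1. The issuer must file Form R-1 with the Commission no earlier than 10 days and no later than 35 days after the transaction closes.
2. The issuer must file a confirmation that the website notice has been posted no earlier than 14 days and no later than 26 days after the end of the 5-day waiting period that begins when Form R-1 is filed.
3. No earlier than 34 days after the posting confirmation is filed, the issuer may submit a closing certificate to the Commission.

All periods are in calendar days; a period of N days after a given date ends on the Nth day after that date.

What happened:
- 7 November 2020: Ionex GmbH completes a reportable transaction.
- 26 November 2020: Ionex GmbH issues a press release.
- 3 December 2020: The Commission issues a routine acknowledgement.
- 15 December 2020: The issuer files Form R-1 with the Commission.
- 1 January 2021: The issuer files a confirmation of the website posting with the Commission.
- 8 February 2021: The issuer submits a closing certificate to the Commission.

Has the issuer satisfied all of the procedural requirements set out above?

Step 1: the window is 10–35 days after 7 November 2020 (when the transaction closes), so 17 November 2020 through 12 December 2020; 15 December 2020 is 3 days past the end of the window.

No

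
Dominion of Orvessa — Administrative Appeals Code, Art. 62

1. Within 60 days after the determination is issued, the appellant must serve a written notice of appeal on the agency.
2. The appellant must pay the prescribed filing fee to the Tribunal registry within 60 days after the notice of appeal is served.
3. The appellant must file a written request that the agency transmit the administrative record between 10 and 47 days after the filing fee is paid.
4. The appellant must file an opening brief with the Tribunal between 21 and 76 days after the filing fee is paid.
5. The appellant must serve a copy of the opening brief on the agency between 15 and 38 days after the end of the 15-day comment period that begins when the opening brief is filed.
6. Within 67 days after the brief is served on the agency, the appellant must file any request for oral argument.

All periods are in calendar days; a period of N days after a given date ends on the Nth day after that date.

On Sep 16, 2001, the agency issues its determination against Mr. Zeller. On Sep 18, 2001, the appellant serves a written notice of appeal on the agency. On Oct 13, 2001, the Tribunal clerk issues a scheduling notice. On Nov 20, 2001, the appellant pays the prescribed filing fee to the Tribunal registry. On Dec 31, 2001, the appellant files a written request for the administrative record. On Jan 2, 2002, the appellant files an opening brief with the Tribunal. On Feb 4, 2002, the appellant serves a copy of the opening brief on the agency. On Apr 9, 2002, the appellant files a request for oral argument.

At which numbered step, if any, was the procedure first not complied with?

Step 2

(1) due by Sep 16, 2001 + 60 days = Nov 15, 2001; completed Sep 18, 2001, before the deadline.
(2) due by Sep 18, 2001 + 60 days = Nov 17, 2001; not done until Nov 20, 2001, 3 days after the deadline.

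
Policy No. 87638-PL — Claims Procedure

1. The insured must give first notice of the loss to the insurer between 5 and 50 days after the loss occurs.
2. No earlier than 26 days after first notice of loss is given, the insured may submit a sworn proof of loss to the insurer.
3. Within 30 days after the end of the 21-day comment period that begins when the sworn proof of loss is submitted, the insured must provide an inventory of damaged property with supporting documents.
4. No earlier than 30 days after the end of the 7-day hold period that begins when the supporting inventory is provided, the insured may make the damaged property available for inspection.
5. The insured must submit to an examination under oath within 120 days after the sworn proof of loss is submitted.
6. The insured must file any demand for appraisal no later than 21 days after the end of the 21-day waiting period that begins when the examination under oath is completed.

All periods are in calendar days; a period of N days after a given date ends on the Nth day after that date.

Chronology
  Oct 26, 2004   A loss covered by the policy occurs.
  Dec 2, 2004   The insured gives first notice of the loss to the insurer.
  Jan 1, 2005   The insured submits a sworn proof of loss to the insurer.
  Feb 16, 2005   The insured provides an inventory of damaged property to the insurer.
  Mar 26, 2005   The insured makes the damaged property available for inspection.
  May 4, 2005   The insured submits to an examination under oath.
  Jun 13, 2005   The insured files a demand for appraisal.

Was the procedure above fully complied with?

Step 1: the window is 5–50 days after Oct 26, 2004 (when the loss occurs), so Oct 31, 2004 through Dec 15, 2004; Dec 2, 2004 falls inside that range.
Step 2: the earliest permitted date is 26 days after Dec 2, 2004 (when first notice of loss is given), i.e. Dec 28, 2004; done Jan 1, 2005 — permitted.
Step 3: 30 days after Jan 22, 2005 (end of the 21-day comment period, which began when the sworn proof of loss is submitted on Jan 1, 2005) is Feb 21, 2005; done Feb 16, 2005 — timely.
Step 4: the earliest permitted date is 30 days after Feb 23, 2005 (end of the 7-day hold period, which began when the supporting inventory is provided on Feb 16, 2005), i.e. Mar 25, 2005; Mar 26, 2005 is on or after that date.
Step 5: 120 days after Jan 1, 2005 (when the sworn proof of loss is submitted) is May 1, 2005; done May 4, 2005 — 3 days late.
That is the first point of non-compliance.

No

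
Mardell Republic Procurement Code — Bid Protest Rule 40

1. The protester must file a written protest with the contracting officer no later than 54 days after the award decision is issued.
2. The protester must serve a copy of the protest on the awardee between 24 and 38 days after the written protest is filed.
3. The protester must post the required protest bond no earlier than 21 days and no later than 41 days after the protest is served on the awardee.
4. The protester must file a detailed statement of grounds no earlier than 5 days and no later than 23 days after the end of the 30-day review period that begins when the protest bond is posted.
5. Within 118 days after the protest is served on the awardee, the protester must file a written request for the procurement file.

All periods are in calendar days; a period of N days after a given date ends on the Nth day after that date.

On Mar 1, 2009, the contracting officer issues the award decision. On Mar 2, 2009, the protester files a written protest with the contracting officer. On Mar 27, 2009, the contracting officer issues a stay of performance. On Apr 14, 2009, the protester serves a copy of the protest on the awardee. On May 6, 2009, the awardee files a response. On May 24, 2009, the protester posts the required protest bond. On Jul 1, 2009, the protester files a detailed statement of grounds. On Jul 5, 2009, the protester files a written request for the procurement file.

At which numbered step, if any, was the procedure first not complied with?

Step 2

Step 1: 54 days after Mar 1, 2009 (when the award decision is issued) is Apr 24, 2009; done Mar 2, 2009 — timely.
Step 2: the window is 24–38 days after Mar 2, 2009 (when the written protest is filed), so Mar 26, 2009 through Apr 9, 2009; done Apr 14, 2009 — 5 days after the window closed.
Later steps need not be reached.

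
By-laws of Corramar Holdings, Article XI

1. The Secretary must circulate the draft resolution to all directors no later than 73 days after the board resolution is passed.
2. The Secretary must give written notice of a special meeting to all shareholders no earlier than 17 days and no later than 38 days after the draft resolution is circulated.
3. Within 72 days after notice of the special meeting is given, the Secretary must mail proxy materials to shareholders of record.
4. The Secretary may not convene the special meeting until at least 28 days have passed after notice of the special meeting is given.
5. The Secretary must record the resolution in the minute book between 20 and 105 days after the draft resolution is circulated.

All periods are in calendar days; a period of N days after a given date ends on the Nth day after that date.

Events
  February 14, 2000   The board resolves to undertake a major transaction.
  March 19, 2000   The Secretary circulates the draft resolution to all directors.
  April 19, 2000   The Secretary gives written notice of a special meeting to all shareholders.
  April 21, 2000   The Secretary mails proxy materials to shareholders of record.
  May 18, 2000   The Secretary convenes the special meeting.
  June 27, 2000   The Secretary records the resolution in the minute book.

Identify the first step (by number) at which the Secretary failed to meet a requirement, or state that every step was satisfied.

None — every step was satisfied

(1) due by February 14, 2000 + 73 days = April 27, 2000; done March 19, 2000 — timely.
(2) the permitted window runs from March 19, 2000 + 17 = April 5, 2000 to March 19, 2000 + 38 = April 26, 2000; done April 19, 2000 — within the window.
(3) due by April 19, 2000 + 72 days = June 30, 2000; completed April 21, 2000, before the deadline.
(4) permitted from April 19, 2000 + 28 days = May 17, 2000 onward; May 18, 2000 is on or after that date.
(5) the permitted window runs from March 19, 2000 + 20 = April 8, 2000 to March 19, 2000 + 105 = July 2, 2000; June 27, 2000 falls inside that range.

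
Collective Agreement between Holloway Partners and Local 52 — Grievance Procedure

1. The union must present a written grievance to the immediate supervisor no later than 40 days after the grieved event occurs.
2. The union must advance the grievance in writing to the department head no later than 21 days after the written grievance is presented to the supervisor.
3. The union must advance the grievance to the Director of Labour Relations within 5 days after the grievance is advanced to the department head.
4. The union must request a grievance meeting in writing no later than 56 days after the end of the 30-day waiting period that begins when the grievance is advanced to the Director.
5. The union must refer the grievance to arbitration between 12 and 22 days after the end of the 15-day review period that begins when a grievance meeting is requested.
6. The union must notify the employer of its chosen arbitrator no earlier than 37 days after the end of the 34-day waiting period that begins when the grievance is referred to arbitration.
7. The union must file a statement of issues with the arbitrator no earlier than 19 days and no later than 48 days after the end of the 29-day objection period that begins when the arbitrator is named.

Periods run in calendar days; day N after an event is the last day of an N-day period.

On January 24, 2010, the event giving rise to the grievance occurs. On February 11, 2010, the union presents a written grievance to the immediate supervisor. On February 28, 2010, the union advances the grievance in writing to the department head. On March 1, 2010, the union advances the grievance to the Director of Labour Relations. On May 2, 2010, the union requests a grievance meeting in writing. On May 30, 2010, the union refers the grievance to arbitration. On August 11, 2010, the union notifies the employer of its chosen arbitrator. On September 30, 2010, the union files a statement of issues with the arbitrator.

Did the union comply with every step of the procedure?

Yes

Step 1 — counting 40 days from January 24, 2010 (when the grieved event occurs) gives a deadline of March 5, 2010; done February 11, 2010 — timely.
Step 2 — counting 21 days from February 11, 2010 (when the written grievance is presented to the supervisor) gives a deadline of March 4, 2010; completed February 28, 2010, before the deadline.
Step 3 — counting 5 days from February 28, 2010 (when the grievance is advanced to the department head) gives a deadline of March 5, 2010; completed March 1, 2010, before the deadline.
Step 4 — counting 56 days from March 31, 2010 (end of the 30-day waiting period, which began when the grievance is advanced to the Director on March 1, 2010) gives a deadline of May 26, 2010; May 2, 2010 is within that limit.
Step 5 — 12 and 22 days from May 17, 2010 (end of the 15-day review period, which began when a grievance meeting is requested on May 2, 2010) are May 29, 2010 and June 8, 2010 respectively; done May 30, 2010 — within the window.
Step 6 — must wait 37 days from July 3, 2010 (end of the 34-day waiting period, which began when the grievance is referred to arbitration on May 30, 2010), so not before August 9, 2010; done August 11, 2010, after the minimum wait.
Step 7 — 19 and 48 days from September 9, 2010 (end of the 29-day objection period, which began when the arbitrator is named on August 11, 2010) are September 28, 2010 and October 27, 2010 respectively; done September 30, 2010 — within the window.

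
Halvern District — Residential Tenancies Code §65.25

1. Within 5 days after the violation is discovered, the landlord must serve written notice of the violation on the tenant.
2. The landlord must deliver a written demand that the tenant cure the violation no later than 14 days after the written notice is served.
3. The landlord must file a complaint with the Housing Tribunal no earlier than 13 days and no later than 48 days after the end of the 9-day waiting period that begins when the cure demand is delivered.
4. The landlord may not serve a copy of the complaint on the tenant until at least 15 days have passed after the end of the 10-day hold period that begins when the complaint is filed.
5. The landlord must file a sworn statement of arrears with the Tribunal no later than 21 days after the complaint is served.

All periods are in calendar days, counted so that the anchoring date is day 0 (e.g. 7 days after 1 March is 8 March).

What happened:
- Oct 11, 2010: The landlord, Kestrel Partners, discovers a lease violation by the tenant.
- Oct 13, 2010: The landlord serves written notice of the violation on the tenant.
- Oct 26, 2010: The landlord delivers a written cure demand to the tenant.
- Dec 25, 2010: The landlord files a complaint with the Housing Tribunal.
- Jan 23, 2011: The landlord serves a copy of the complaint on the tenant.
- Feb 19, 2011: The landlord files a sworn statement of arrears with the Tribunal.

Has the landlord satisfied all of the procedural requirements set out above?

(1) due by Oct 11, 2010 + 5 days = Oct 16, 2010; done Oct 13, 2010 — timely.
(2) due by Oct 13, 2010 + 14 days = Oct 27, 2010; done Oct 26, 2010 — timely.
(3) the permitted window runs from Nov 4, 2010 + 13 = Nov 17, 2010 to Nov 4, 2010 + 48 = Dec 22, 2010; done Dec 25, 2010 — 3 days after the window closed.
Later steps need not be reached.

No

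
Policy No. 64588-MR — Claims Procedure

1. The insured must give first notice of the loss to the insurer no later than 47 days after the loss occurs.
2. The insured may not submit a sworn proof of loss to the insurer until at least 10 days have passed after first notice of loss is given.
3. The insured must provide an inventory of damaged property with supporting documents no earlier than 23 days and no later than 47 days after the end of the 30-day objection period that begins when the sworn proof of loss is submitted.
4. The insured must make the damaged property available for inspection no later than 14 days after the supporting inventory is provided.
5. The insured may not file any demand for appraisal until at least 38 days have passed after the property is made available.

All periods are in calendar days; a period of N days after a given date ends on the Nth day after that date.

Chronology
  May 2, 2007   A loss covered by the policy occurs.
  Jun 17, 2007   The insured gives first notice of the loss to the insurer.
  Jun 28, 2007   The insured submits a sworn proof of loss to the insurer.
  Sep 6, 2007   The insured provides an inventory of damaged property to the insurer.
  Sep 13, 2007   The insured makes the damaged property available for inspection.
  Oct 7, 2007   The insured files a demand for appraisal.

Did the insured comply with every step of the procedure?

Step 1: 47 days after May 2, 2007 (when the loss occurs) is Jun 18, 2007; completed Jun 17, 2007, before the deadline.
Step 2: the earliest permitted date is 10 days after Jun 17, 2007 (when first notice of loss is given), i.e. Jun 27, 2007; done Jun 28, 2007, after the minimum wait.
Step 3: the window is 23–47 days after Jul 28, 2007 (end of the 30-day objection period, which began when the sworn proof of loss is submitted on Jun 28, 2007), so Aug 20, 2007 through Sep 13, 2007; Sep 6, 2007 falls inside that range.
Step 4: 14 days after Sep 6, 2007 (when the supporting inventory is provided) is Sep 20, 2007; done Sep 13, 2007 — timely.
Step 5: the earliest permitted date is 38 days after Sep 13, 2007 (when the property is made available), i.e. Oct 21, 2007; acted on Oct 7, 2007, 14 days prematurely.
No need to go further; step 5 was not satisfied.

No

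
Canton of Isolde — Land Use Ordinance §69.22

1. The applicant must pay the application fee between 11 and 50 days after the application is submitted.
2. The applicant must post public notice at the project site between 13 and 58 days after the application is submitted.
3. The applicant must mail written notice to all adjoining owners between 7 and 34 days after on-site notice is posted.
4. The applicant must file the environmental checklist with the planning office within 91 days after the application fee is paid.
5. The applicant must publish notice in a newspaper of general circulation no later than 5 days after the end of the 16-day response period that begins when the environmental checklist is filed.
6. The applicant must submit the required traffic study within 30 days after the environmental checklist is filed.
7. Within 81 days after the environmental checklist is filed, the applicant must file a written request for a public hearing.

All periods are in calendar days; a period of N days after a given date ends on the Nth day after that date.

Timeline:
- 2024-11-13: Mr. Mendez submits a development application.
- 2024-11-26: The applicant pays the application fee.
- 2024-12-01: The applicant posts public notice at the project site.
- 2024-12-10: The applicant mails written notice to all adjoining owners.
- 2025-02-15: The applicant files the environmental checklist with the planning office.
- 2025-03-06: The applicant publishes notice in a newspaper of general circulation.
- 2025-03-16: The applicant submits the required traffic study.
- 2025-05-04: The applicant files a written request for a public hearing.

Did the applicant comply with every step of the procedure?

Yes

(1) the permitted window runs from 2024-11-13 + 11 = 2024-11-24 to 2024-11-13 + 50 = 2025-01-02; 2024-11-26 falls inside that range.
(2) the permitted window runs from 2024-11-13 + 13 = 2024-11-26 to 2024-11-13 + 58 = 2025-01-10; done 2024-12-01, which is between those dates.
(3) the permitted window runs from 2024-12-01 + 7 = 2024-12-08 to 2024-12-01 + 34 = 2025-01-04; 2024-12-10 falls inside that range.
(4) due by 2024-11-26 + 91 days = 2025-02-25; completed 2025-02-15, before the deadline.
(5) due by 2025-03-03 + 5 days = 2025-03-08; done 2025-03-06 — timely.
(6) due by 2025-02-15 + 30 days = 2025-03-17; done 2025-03-16 — timely.
(7) due by 2025-02-15 + 81 days = 2025-05-07; 2025-05-04 is within that limit.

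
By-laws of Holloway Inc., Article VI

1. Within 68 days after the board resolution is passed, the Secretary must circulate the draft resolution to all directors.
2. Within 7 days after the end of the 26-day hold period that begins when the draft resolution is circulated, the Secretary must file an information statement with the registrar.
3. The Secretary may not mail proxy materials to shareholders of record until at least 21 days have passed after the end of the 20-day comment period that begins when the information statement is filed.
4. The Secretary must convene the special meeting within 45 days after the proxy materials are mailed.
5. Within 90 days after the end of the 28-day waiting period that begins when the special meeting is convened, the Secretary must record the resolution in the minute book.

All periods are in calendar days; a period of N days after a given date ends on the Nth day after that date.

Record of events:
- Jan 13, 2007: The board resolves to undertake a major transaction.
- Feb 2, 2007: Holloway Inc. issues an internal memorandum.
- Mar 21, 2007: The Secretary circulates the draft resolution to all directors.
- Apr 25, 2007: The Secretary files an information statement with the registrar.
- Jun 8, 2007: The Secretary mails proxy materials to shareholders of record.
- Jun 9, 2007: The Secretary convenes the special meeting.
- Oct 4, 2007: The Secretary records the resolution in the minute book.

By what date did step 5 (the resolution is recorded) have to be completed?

Oct 5, 2007

The special meeting is convened on Jun 9, 2007; the 28-day waiting period therefore ends Jul 7, 2007, and step 5 runs from that date. 90 days after Jul 7, 2007 is Oct 5, 2007.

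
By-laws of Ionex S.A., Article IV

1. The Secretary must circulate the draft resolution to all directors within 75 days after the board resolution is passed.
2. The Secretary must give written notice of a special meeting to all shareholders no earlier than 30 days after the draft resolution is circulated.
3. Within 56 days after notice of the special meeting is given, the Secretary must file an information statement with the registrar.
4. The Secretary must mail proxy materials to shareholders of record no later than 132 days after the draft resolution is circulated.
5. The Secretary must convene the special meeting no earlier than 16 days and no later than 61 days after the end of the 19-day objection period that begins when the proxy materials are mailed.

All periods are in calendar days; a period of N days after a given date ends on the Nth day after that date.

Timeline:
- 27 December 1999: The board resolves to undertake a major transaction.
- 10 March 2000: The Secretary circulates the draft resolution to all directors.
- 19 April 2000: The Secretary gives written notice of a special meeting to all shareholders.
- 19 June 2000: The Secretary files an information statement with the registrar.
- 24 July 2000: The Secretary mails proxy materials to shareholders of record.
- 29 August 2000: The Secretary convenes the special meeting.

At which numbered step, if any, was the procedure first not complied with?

Step 1: 75 days after 27 December 1999 (when the board resolution is passed) is 11 March 2000; 10 March 2000 is within that limit.
Step 2: the earliest permitted date is 30 days after 10 March 2000 (when the draft resolution is circulated), i.e. 9 April 2000; done 19 April 2000 — permitted.
Step 3: 56 days after 19 April 2000 (when notice of the special meeting is given) is 14 June 2000; done 19 June 2000 — 5 days late.
The procedure was therefore not followed at step 3.

Step 3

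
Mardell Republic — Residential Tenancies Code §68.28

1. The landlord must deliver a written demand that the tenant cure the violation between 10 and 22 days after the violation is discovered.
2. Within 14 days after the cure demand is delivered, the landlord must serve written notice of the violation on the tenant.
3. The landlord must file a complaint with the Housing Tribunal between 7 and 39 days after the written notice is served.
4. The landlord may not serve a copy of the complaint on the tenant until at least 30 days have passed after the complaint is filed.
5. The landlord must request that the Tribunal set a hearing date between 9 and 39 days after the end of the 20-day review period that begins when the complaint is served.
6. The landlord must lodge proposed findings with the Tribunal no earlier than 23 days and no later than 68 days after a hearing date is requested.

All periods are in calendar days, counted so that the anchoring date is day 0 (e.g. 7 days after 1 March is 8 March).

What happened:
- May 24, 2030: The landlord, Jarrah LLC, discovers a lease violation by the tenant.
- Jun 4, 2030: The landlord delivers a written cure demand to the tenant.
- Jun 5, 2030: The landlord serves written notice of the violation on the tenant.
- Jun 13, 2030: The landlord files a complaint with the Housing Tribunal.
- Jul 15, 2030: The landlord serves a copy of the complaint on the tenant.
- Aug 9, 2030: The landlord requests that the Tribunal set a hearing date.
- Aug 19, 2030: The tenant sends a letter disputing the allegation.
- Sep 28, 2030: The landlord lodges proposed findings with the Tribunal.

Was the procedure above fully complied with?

No

(1) the permitted window runs from May 24, 2030 + 10 = Jun 3, 2030 to May 24, 2030 + 22 = Jun 15, 2030; done Jun 4, 2030 — within the window.
(2) due by Jun 4, 2030 + 14 days = Jun 18, 2030; done Jun 5, 2030 — timely.
(3) the permitted window runs from Jun 5, 2030 + 7 = Jun 12, 2030 to Jun 5, 2030 + 39 = Jul 14, 2030; Jun 13, 2030 falls inside that range.
(4) permitted from Jun 13, 2030 + 30 days = Jul 13, 2030 onward; done Jul 15, 2030, after the minimum wait.
(5) the permitted window runs from Aug 4, 2030 + 9 = Aug 13, 2030 to Aug 4, 2030 + 39 = Sep 12, 2030; Aug 9, 2030 is 4 days too early.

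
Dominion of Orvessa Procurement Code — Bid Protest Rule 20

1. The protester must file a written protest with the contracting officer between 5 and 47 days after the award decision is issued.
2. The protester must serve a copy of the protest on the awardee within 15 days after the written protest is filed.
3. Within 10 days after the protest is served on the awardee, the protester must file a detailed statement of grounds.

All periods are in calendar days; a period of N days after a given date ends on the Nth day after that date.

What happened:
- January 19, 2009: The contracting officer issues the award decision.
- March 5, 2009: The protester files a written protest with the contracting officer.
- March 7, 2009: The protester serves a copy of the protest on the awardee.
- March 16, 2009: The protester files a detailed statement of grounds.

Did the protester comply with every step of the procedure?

Yes

Step 1 — 5 and 47 days from January 19, 2009 (when the award decision is issued) are January 24, 2009 and March 7, 2009 respectively; done March 5, 2009 — within the window.
Step 2 — counting 15 days from March 5, 2009 (when the written protest is filed) gives a deadline of March 20, 2009; done March 7, 2009 — timely.
Step 3 — counting 10 days from March 7, 2009 (when the protest is served on the awardee) gives a deadline of March 17, 2009; completed March 16, 2009, before the deadline.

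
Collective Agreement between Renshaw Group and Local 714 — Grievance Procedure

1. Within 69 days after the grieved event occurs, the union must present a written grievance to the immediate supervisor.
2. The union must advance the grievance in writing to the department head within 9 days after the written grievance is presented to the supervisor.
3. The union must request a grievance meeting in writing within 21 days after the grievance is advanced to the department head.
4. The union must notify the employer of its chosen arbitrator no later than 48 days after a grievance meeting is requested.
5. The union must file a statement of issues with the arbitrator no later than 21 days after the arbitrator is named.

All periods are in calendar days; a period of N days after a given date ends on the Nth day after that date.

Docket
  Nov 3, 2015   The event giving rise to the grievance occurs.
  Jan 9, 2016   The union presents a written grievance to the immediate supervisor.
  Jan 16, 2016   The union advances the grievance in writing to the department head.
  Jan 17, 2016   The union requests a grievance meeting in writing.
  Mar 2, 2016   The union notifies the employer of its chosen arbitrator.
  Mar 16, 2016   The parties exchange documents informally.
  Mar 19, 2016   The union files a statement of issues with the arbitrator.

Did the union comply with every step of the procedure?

Yes

Step 1: 69 days after Nov 3, 2015 (when the grieved event occurs) is Jan 11, 2016; done Jan 9, 2016 — timely.
Step 2: 9 days after Jan 9, 2016 (when the written grievance is presented to the supervisor) is Jan 18, 2016; done Jan 16, 2016 — timely.
Step 3: 21 days after Jan 16, 2016 (when the grievance is advanced to the department head) is Feb 6, 2016; completed Jan 17, 2016, before the deadline.
Step 4: 48 days after Jan 17, 2016 (when a grievance meeting is requested) is Mar 5, 2016; Mar 2, 2016 is within that limit.
Step 5: 21 days after Mar 2, 2016 (when the arbitrator is named) is Mar 23, 2016; done Mar 19, 2016 — timely.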